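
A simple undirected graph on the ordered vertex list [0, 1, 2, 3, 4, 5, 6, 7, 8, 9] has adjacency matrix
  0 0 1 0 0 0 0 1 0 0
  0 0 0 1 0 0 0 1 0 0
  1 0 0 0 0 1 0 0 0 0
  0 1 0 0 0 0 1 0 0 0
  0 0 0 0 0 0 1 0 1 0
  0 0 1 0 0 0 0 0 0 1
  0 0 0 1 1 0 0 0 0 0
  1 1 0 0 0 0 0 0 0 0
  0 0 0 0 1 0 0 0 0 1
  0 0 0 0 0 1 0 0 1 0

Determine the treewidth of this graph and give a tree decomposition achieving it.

The largest bag has 3 vertices, giving width 2; this decomposition certifies tw(G) ≤ 2. The edges 4–8–9–5–2–0–7–1–3–6–4 form a cycle, so G is not a tree and its treewidth is at least 2. Hence tw(G) = 2 exactly.

Treewidth 2.
One optimal decomposition is:
Bags: B1 = {4, 8, 9}  B2 = {4, 5, 9}  B3 = {2, 4, 5}  B4 = {0, 2, 4}  B5 = {0, 4, 7}  B6 = {1, 4, 7}  B7 = {1, 3, 4}  B8 = {3, 4, 6}
Tree: B1–B2, B2–B3, B3–B4, B4–B5, B5–B6, B6–B7, B7–B8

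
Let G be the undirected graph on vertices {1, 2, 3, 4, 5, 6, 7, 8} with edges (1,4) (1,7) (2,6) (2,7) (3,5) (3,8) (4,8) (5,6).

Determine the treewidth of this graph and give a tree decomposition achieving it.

The largest bag has 3 vertices, giving width 2; this decomposition certifies tw(G) ≤ 2. For the lower bound, G contains the cycle 6–5–3–8–4–1–7–2–6, so G is not a forest; only forests have treewidth ≤ 1, hence tw(G) ≥ 2. Combining the bounds, tw(G) = 2.

Treewidth 2.
One such decomposition:
Bags: B1 = {3, 5, 6}  B2 = {3, 6, 8}  B3 = {4, 6, 8}  B4 = {1, 4, 6}  B5 = {1, 6, 7}  B6 = {2, 6, 7}
Tree: B1–B2, B2–B3, B3–B4, B4–B5, B5–B6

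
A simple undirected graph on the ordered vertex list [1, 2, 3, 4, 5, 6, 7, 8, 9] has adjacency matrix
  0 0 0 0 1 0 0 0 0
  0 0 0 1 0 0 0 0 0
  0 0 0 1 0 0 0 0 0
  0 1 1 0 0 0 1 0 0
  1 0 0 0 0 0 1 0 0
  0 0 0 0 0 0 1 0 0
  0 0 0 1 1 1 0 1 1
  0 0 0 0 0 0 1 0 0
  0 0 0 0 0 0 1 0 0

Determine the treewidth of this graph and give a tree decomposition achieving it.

The largest bag has 2 vertices, giving width 1; this decomposition certifies tw(G) ≤ 1. Any graph with an edge has treewidth ≥ 1, and G has the edge 9–7. Combining the bounds, tw(G) = 1.

Treewidth 1.
One optimal decomposition is:
Bags: B1 = {7, 9}  B2 = {4, 7}  B3 = {5, 7}  B4 = {3, 4}  B5 = {1, 5}  B6 = {6, 7}  B7 = {7, 8}  B8 = {2, 4}
Tree: B1–B2, B2–B3, B2–B4, B3–B5, B3–B6, B1–B7, B2–B8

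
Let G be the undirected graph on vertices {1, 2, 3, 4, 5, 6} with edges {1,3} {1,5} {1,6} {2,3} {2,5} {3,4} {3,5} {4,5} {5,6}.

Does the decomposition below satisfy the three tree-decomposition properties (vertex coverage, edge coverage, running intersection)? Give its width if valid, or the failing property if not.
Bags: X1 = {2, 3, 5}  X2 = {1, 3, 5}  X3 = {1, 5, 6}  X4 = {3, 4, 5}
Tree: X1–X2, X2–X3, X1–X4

Checking the three conditions: (i) the bags cover all of {1, 2, 3, 4, 5, 6}; (ii) for each edge, some bag contains both endpoints; (iii) the bags containing any fixed vertex form a subtree. All hold, so the decomposition is valid with width 3 − 1 = 2.

Yes; width 2.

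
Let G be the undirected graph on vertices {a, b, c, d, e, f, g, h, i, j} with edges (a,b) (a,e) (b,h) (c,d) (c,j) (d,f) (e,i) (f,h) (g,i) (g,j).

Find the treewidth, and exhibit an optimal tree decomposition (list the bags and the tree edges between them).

Treewidth 2.
Bags: B1 = {c, d, f}  B2 = {c, f, h}  B3 = {b, c, h}  B4 = {a, b, c}  B5 = {a, c, e}  B6 = {c, e, i}  B7 = {c, g, i}  B8 = {c, g, j}
Tree: B1–B2, B2–B3, B3–B4, B4–B5, B5–B6, B6–B7, B7–B8

Every bag has size at most 3, so the width is 3 − 1 = 2 and tw(G) ≤ 2. The edges c–d–f–h–b–a–e–i–g–j–c form a cycle, so G is not a tree and its treewidth is at least 2. Combining the bounds, tw(G) = 2.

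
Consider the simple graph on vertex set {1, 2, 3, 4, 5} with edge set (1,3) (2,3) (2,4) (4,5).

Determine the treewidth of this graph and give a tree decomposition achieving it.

Every bag has size at most 2, so the width is 2 − 1 = 1 and tw(G) ≤ 1. Any graph with an edge has treewidth ≥ 1, and G has the edge 1–3. Therefore the treewidth is 1.

Treewidth 1.
One optimal decomposition is:
Bags: B1 = {1, 3}  B2 = {2, 3}  B3 = {2, 4}  B4 = {4, 5}
Tree: B1–B2, B2–B3, B3–B4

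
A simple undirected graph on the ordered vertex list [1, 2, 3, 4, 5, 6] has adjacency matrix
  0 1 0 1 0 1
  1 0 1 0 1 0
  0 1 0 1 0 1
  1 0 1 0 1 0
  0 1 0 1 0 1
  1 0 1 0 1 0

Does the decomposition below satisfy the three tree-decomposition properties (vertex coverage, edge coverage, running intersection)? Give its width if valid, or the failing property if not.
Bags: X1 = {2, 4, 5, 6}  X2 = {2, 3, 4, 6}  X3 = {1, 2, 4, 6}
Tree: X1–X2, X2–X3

Yes; width 3.

Checking the three conditions: (i) the bags cover all of {1, 2, 3, 4, 5, 6}; (ii) for each edge, some bag contains both endpoints; (iii) the bags containing any fixed vertex form a subtree. All hold, so the decomposition is valid with width 4 − 1 = 3.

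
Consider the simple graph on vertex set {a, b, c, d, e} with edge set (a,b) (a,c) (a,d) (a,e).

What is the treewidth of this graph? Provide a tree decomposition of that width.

The largest bag has 2 vertices, giving width 1; this decomposition certifies tw(G) ≤ 1. Any graph with an edge has treewidth ≥ 1, and G has the edge a–b. The upper and lower bounds meet at 1, so that is the treewidth.

Treewidth 1.
One optimal decomposition is:
Bags: B1 = {a, b}  B2 = {a, d}  B3 = {a, c}  B4 = {a, e}
Tree: B1–B2, B1–B3, B1–B4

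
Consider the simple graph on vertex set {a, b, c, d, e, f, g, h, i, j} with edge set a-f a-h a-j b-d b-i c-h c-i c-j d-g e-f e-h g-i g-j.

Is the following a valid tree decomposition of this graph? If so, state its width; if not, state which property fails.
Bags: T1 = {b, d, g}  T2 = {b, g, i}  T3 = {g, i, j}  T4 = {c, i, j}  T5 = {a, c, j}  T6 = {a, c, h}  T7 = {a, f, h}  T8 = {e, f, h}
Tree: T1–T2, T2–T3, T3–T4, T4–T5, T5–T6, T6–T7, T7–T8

Every vertex of G appears in some bag (union = {a, b, c, d, e, f, g, h, i, j}); every edge is covered by a bag; and for each vertex v the set of bags containing v is connected in the bag tree. The decomposition is therefore valid. The largest bag has 3 vertices, so the width is 2.

Yes; width 2.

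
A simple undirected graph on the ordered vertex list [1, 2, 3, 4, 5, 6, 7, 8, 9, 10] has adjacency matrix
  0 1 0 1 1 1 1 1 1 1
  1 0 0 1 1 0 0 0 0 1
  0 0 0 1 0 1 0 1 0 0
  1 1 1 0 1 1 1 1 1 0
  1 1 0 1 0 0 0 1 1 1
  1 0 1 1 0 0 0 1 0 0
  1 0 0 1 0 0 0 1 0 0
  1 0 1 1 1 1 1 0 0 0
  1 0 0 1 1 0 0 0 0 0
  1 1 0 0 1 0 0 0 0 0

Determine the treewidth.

3

A width-3 tree decomposition is:
Bags: B1 = {1, 2, 4, 5}  B2 = {1, 2, 5, 10}  B3 = {1, 4, 5, 9}  B4 = {1, 4, 5, 8}  B5 = {1, 4, 6, 8}  B6 = {3, 4, 6, 8}  B7 = {1, 4, 7, 8}
Tree: B1–B2, B1–B3, B1–B4, B4–B5, B5–B6, B5–B7
Each bag holds 4 vertices, so the decomposition has width 3, which upper-bounds the treewidth. For the lower bound, the 4 vertices {1, 2, 5, 10} are pairwise adjacent, and any tree decomposition puts a clique entirely inside one bag — forcing width ≥ 3. Hence tw(G) = 3 exactly.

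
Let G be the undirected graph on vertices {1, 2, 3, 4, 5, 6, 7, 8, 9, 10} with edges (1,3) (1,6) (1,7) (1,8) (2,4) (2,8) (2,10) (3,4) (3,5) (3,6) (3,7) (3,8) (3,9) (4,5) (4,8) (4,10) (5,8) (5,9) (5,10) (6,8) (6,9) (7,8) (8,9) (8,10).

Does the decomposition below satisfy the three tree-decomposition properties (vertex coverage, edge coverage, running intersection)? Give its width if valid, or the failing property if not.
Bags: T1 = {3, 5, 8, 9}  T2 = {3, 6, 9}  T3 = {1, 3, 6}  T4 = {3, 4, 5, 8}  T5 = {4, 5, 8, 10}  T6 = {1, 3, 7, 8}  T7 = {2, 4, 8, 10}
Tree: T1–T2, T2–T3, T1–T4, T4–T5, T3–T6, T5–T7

No — edge (8,6) lies in no bag.

A tree decomposition must satisfy three properties: every vertex lies in some bag; for every edge, both endpoints lie together in some bag; and for every vertex, the bags containing it form a connected subtree. Here edge (8,6) lies in no bag, so the decomposition is invalid.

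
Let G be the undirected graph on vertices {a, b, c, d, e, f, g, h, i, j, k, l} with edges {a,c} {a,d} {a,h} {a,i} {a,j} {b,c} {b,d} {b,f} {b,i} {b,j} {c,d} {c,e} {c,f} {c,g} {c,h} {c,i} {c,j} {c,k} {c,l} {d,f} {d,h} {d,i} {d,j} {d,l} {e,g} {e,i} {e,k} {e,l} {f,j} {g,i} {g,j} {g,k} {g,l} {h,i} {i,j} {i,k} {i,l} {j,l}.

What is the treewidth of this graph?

A width-4 tree decomposition is:
Bags: B1 = {a, c, d, i, j}  B2 = {b, c, d, i, j}  B3 = {c, d, i, j, l}  B4 = {c, g, i, j, l}  B5 = {c, e, g, i, l}  B6 = {b, c, d, f, j}  B7 = {c, e, g, i, k}  B8 = {a, c, d, h, i}
Tree: B1–B2, B2–B3, B3–B4, B4–B5, B2–B6, B5–B7, B1–B8
Every bag has size at most 5, so the width is 5 − 1 = 4 and tw(G) ≤ 4. Conversely, {b, c, d, f, j} is a clique of size 5, and the vertices of any clique must share a bag in every tree decomposition; so some bag has ≥ 5 vertices and tw(G) ≥ 4. Combining the bounds, tw(G) = 4.

4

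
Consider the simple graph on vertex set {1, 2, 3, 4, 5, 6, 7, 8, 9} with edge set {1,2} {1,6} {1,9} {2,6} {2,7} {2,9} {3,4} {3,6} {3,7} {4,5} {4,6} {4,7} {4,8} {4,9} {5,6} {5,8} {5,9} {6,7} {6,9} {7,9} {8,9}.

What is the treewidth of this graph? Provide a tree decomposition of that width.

Treewidth 3.
One such decomposition:
Bags: B1 = {2, 6, 7, 9}  B2 = {1, 2, 6, 9}  B3 = {4, 6, 7, 9}  B4 = {3, 4, 6, 7}  B5 = {4, 5, 6, 9}  B6 = {4, 5, 8, 9}
Tree: B1–B2, B1–B3, B3–B4, B3–B5, B5–B6

Every bag has size at most 4, so the width is 4 − 1 = 3 and tw(G) ≤ 3. On the other hand G contains the 4-clique {4, 5, 8, 9}. A clique must lie in a single bag of any decomposition, so no decomposition can have width below 3. Hence tw(G) = 3 exactly.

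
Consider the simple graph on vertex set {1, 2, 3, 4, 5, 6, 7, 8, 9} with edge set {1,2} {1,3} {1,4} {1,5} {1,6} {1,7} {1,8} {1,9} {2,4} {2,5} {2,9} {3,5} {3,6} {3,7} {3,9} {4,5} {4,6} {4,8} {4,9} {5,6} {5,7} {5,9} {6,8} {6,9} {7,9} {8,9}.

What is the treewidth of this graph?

A width-4 tree decomposition is:
Bags: B1 = {1, 3, 5, 6, 9}  B2 = {1, 4, 5, 6, 9}  B3 = {1, 2, 4, 5, 9}  B4 = {1, 3, 5, 7, 9}  B5 = {1, 4, 6, 8, 9}
Tree: B1–B2, B2–B3, B1–B4, B2–B5
Every bag has size at most 5, so the width is 5 − 1 = 4 and tw(G) ≤ 4. On the other hand G contains the 5-clique {1, 4, 6, 8, 9}. A clique must lie in a single bag of any decomposition, so no decomposition can have width below 4. The upper and lower bounds meet at 4, so that is the treewidth.

4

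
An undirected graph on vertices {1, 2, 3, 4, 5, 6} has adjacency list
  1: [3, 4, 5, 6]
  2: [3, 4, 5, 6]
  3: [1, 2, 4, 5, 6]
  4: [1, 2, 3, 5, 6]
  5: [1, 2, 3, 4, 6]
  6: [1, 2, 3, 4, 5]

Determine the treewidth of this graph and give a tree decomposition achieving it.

Treewidth 4.
Bags: B1 = {2, 3, 4, 5, 6}  B2 = {1, 3, 4, 5, 6}
Tree: B1–B2

Every bag has size at most 5, so the width is 5 − 1 = 4 and tw(G) ≤ 4. On the other hand G contains the 5-clique {1, 3, 4, 5, 6}. A clique must lie in a single bag of any decomposition, so no decomposition can have width below 4. Hence tw(G) = 4 exactly.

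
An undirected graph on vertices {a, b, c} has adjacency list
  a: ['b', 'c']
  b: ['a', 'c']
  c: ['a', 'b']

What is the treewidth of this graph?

2

A width-2 tree decomposition is:
Bags: B1 = {a, b, c}
Tree: (single bag)
With just one bag of size 3, the width is 3 − 1 = 2, so tw(G) ≤ 2. On the other hand G contains the 3-clique {a, b, c}. A clique must lie in a single bag of any decomposition, so no decomposition can have width below 2. Therefore the treewidth is 2.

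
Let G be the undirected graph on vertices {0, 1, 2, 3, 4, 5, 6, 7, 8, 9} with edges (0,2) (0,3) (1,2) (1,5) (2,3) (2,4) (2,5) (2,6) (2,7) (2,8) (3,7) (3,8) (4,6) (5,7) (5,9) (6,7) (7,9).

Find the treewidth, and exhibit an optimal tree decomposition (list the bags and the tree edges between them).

Each bag holds 3 vertices, so the decomposition has width 2, which upper-bounds the treewidth. For the lower bound, the 3 vertices {5, 7, 9} are pairwise adjacent, and any tree decomposition puts a clique entirely inside one bag — forcing width ≥ 2. Hence tw(G) = 2 exactly.

Treewidth 2.
One optimal decomposition is:
Bags: B1 = {2, 3, 7}  B2 = {2, 6, 7}  B3 = {2, 4, 6}  B4 = {2, 5, 7}  B5 = {5, 7, 9}  B6 = {1, 2, 5}  B7 = {2, 3, 8}  B8 = {0, 2, 3}
Tree: B1–B2, B2–B3, B1–B4, B4–B5, B4–B6, B1–B7, B1–B8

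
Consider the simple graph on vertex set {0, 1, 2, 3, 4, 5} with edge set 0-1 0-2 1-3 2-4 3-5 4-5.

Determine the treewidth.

A width-2 tree decomposition is:
Bags: B1 = {3, 4, 5}  B2 = {2, 3, 4}  B3 = {0, 2, 3}  B4 = {0, 1, 3}
Tree: B1–B2, B2–B3, B3–B4
Every bag has size at most 3, so the width is 3 − 1 = 2 and tw(G) ≤ 2. The edges 3–5–4–2–0–1–3 form a cycle, so G is not a tree and its treewidth is at least 2. Combining the bounds, tw(G) = 2.

2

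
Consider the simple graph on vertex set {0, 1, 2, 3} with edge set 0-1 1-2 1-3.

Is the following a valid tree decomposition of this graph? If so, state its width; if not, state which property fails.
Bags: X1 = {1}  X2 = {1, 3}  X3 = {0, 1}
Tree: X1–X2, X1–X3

No — vertex 2 appears in no bag.

A tree decomposition must satisfy three properties: every vertex lies in some bag; for every edge, both endpoints lie together in some bag; and for every vertex, the bags containing it form a connected subtree. Here vertex 2 appears in no bag, so the decomposition is invalid.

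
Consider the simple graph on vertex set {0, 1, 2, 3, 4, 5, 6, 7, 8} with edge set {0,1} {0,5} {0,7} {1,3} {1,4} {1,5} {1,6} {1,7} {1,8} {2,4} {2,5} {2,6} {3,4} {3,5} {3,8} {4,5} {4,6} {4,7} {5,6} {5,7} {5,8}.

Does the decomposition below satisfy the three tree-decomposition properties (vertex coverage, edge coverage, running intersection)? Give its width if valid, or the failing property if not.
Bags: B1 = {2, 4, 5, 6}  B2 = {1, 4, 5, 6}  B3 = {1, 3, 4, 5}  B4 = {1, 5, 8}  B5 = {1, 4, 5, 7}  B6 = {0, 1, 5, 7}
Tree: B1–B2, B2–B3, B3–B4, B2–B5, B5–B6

A tree decomposition must satisfy three properties: every vertex lies in some bag; for every edge, both endpoints lie together in some bag; and for every vertex, the bags containing it form a connected subtree. Here edge (3,8) lies in no bag, so the decomposition is invalid.

No — edge (3,8) lies in no bag.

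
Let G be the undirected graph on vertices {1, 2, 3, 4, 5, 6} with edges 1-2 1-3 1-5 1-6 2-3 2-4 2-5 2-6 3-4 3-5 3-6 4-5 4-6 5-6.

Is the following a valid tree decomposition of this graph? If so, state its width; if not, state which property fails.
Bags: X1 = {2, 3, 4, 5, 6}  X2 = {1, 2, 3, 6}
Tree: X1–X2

A tree decomposition must satisfy three properties: every vertex lies in some bag; for every edge, both endpoints lie together in some bag; and for every vertex, the bags containing it form a connected subtree. Here edge (5,1) lies in no bag, so the decomposition is invalid.

No — edge (5,1) lies in no bag.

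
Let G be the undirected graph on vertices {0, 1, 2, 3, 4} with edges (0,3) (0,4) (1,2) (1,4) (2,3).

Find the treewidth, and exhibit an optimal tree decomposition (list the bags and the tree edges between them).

The largest bag has 3 vertices, giving width 2; this decomposition certifies tw(G) ≤ 2. The edges 3–0–4–1–2–3 form a cycle, so G is not a tree and its treewidth is at least 2. The upper and lower bounds meet at 2, so that is the treewidth.

Treewidth 2.
One optimal decomposition is:
Bags: B1 = {0, 3, 4}  B2 = {1, 3, 4}  B3 = {1, 2, 3}
Tree: B1–B2, B2–B3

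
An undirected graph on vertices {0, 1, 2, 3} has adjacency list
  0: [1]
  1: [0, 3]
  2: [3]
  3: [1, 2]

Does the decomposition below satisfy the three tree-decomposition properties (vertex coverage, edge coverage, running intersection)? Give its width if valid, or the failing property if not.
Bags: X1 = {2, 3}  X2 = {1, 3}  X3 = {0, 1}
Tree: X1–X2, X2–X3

Vertex coverage: the bags together contain {0, 1, 2, 3}, the full vertex set. Edge coverage: each edge of G has both endpoints in at least one bag. Running intersection: for every vertex, the bags containing it form a connected subtree. All three properties hold, so this is a valid tree decomposition of width max|bag| − 1 = 1, and hence tw(G) ≤ 1.

Yes; width 1.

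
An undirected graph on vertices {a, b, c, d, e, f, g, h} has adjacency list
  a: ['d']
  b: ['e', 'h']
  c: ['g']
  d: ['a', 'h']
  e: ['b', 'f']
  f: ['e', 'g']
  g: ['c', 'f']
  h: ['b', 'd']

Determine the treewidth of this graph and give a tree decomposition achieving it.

Treewidth 1.
Bags: B1 = {a, d}  B2 = {d, h}  B3 = {b, h}  B4 = {b, e}  B5 = {e, f}  B6 = {f, g}  B7 = {c, g}
Tree: B1–B2, B2–B3, B3–B4, B4–B5, B5–B6, B6–B7

Every bag has size at most 2, so the width is 2 − 1 = 1 and tw(G) ≤ 1. Since G has at least one edge (e.g. a–d), it is not an edgeless graph, so tw(G) ≥ 1. Combining the bounds, tw(G) = 1.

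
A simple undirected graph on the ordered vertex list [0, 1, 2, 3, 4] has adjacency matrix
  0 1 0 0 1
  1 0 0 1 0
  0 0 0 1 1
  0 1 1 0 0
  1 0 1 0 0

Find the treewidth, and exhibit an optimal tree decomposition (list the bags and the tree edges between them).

Each bag holds 3 vertices, so the decomposition has width 2, which upper-bounds the treewidth. The edges 2–3–1–0–4–2 form a cycle, so G is not a tree and its treewidth is at least 2. The upper and lower bounds meet at 2, so that is the treewidth.

Treewidth 2.
One optimal decomposition is:
Bags: B1 = {1, 2, 3}  B2 = {0, 1, 2}  B3 = {0, 2, 4}
Tree: B1–B2, B2–B3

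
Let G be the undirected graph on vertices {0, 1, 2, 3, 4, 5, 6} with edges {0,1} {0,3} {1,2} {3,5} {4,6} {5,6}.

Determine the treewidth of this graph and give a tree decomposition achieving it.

Treewidth 1.
One such decomposition:
Bags: B1 = {4, 6}  B2 = {5, 6}  B3 = {3, 5}  B4 = {0, 3}  B5 = {0, 1}  B6 = {1, 2}
Tree: B1–B2, B2–B3, B3–B4, B4–B5, B5–B6

Each bag holds 2 vertices, so the decomposition has width 1, which upper-bounds the treewidth. Since G has at least one edge (e.g. 4–6), it is not an edgeless graph, so tw(G) ≥ 1. Hence tw(G) = 1 exactly.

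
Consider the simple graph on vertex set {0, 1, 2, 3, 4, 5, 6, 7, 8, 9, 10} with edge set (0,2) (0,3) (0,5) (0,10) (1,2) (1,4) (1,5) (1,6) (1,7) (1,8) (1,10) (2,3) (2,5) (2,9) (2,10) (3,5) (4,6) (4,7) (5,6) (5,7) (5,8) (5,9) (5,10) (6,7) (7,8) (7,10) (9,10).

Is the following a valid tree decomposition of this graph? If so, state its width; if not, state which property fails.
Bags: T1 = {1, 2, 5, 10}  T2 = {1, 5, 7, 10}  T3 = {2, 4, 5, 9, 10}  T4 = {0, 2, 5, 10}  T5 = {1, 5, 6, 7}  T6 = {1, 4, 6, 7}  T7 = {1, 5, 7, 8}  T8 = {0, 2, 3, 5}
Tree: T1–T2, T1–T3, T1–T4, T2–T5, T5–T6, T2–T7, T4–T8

A tree decomposition must satisfy three properties: every vertex lies in some bag; for every edge, both endpoints lie together in some bag; and for every vertex, the bags containing it form a connected subtree. Here bags containing vertex 4 are not connected in the tree, so the decomposition is invalid.

No — bags containing vertex 4 are not connected in the tree.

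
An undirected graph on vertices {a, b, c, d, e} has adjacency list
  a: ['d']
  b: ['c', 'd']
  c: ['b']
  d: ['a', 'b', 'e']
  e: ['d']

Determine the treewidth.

A width-1 tree decomposition is:
Bags: B1 = {a, d}  B2 = {b, d}  B3 = {b, c}  B4 = {d, e}
Tree: B1–B2, B2–B3, B1–B4
Each bag holds 2 vertices, so the decomposition has width 1, which upper-bounds the treewidth. Any graph with an edge has treewidth ≥ 1, and G has the edge d–a. Hence tw(G) = 1 exactly.

1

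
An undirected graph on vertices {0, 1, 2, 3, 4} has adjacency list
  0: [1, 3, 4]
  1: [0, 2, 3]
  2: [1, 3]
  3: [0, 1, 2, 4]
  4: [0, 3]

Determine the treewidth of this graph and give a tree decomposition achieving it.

Treewidth 2.
One such decomposition:
Bags: B1 = {0, 1, 3}  B2 = {1, 2, 3}  B3 = {0, 3, 4}
Tree: B1–B2, B1–B3

Each bag holds 3 vertices, so the decomposition has width 2, which upper-bounds the treewidth. Conversely, {0, 1, 3} is a clique of size 3, and the vertices of any clique must share a bag in every tree decomposition; so some bag has ≥ 3 vertices and tw(G) ≥ 2. The upper and lower bounds meet at 2, so that is the treewidth.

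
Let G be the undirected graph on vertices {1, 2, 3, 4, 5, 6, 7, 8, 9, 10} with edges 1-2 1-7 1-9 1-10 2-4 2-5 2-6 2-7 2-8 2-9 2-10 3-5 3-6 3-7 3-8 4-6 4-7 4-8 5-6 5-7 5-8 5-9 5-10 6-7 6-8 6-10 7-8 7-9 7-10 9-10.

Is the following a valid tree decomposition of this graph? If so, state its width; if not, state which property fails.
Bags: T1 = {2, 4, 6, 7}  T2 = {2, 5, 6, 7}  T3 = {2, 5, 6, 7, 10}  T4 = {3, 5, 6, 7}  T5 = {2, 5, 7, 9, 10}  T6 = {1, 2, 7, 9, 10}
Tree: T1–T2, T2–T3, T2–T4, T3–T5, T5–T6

No — vertex 8 appears in no bag.

A tree decomposition must satisfy three properties: every vertex lies in some bag; for every edge, both endpoints lie together in some bag; and for every vertex, the bags containing it form a connected subtree. Here vertex 8 appears in no bag, so the decomposition is invalid.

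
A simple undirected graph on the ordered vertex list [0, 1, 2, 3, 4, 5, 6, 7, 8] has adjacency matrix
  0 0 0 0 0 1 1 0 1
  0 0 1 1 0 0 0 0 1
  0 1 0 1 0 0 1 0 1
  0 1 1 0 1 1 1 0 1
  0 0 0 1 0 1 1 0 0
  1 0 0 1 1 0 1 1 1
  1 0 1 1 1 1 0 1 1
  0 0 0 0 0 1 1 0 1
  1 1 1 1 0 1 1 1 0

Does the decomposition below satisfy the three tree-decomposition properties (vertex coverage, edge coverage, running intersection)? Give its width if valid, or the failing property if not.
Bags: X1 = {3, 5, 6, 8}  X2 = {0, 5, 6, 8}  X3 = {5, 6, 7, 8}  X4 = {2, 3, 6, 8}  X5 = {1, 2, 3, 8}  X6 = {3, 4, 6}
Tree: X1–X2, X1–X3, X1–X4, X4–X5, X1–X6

A tree decomposition must satisfy three properties: every vertex lies in some bag; for every edge, both endpoints lie together in some bag; and for every vertex, the bags containing it form a connected subtree. Here edge (5,4) lies in no bag, so the decomposition is invalid.

No — edge (5,4) lies in no bag.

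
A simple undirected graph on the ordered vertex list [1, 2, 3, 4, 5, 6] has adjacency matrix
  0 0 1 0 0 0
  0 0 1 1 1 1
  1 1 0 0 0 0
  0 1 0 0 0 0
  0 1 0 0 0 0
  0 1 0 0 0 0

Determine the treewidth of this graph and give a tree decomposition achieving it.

Treewidth 1.
One optimal decomposition is:
Bags: B1 = {2, 5}  B2 = {2, 6}  B3 = {2, 3}  B4 = {1, 3}  B5 = {2, 4}
Tree: B1–B2, B2–B3, B3–B4, B3–B5

Every bag has size at most 2, so the width is 2 − 1 = 1 and tw(G) ≤ 1. G has an edge, so its treewidth is at least 1. Combining the bounds, tw(G) = 1.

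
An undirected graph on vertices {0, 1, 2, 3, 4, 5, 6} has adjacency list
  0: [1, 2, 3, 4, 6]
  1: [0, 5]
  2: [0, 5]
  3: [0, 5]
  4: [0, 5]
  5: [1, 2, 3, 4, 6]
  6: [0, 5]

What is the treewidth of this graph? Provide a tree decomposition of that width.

Every bag has size at most 3, so the width is 3 − 1 = 2 and tw(G) ≤ 2. The edges 5–1–0–4–5 form a cycle, so G is not a tree and its treewidth is at least 2. Therefore the treewidth is 2.

Treewidth 2.
Bags: B1 = {0, 1, 5}  B2 = {0, 4, 5}  B3 = {0, 3, 5}  B4 = {0, 2, 5}  B5 = {0, 5, 6}
Tree: B1–B2, B2–B3, B3–B4, B4–B5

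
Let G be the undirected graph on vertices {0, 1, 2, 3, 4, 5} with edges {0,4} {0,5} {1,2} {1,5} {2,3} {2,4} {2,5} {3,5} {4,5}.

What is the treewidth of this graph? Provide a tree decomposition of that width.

Each bag holds 3 vertices, so the decomposition has width 2, which upper-bounds the treewidth. Conversely, {0, 4, 5} is a clique of size 3, and the vertices of any clique must share a bag in every tree decomposition; so some bag has ≥ 3 vertices and tw(G) ≥ 2. Hence tw(G) = 2 exactly.

Treewidth 2.
One optimal decomposition is:
Bags: B1 = {2, 4, 5}  B2 = {1, 2, 5}  B3 = {0, 4, 5}  B4 = {2, 3, 5}
Tree: B1–B2, B1–B3, B1–B4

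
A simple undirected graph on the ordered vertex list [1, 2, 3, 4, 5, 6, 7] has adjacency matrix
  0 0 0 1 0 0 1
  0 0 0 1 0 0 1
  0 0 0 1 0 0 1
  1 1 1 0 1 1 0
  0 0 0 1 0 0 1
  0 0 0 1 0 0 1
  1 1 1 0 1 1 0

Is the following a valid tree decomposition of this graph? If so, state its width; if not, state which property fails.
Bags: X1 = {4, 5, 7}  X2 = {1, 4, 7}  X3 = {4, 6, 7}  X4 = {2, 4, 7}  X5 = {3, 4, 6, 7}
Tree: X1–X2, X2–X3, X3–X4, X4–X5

No — bags containing vertex 6 are not connected in the tree.

A tree decomposition must satisfy three properties: every vertex lies in some bag; for every edge, both endpoints lie together in some bag; and for every vertex, the bags containing it form a connected subtree. Here bags containing vertex 6 are not connected in the tree, so the decomposition is invalid.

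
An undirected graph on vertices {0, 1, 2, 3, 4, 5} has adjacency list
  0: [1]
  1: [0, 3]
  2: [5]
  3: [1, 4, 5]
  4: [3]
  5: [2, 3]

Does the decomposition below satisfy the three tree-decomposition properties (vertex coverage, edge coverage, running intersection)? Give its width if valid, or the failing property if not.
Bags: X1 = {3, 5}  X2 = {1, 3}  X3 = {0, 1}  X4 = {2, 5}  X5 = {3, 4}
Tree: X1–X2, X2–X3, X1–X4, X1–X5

Yes; width 1.

Checking the three conditions: (i) the bags cover all of {0, 1, 2, 3, 4, 5}; (ii) for each edge, some bag contains both endpoints; (iii) the bags containing any fixed vertex form a subtree. All hold, so the decomposition is valid with width 2 − 1 = 1.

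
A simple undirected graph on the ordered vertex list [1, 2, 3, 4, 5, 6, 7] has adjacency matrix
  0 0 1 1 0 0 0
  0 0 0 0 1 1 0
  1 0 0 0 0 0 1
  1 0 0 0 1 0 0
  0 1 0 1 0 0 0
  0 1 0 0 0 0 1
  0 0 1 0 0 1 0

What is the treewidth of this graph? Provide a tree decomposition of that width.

Treewidth 2.
Bags: B1 = {3, 6, 7}  B2 = {2, 3, 6}  B3 = {2, 3, 5}  B4 = {3, 4, 5}  B5 = {1, 3, 4}
Tree: B1–B2, B2–B3, B3–B4, B4–B5

The largest bag has 3 vertices, giving width 2; this decomposition certifies tw(G) ≤ 2. Since 3–7–6–2–5–4–1–3 is a cycle in G, G is not acyclic. Forests are exactly the graphs of treewidth ≤ 1, so tw(G) ≥ 2. The upper and lower bounds meet at 2, so that is the treewidth.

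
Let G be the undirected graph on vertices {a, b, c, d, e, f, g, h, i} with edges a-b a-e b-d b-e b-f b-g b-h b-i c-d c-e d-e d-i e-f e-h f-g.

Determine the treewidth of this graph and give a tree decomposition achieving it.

Each bag holds 3 vertices, so the decomposition has width 2, which upper-bounds the treewidth. Conversely, {c, d, e} is a clique of size 3, and the vertices of any clique must share a bag in every tree decomposition; so some bag has ≥ 3 vertices and tw(G) ≥ 2. Combining the bounds, tw(G) = 2.

Treewidth 2.
Bags: B1 = {b, e, f}  B2 = {b, e, h}  B3 = {b, d, e}  B4 = {c, d, e}  B5 = {a, b, e}  B6 = {b, d, i}  B7 = {b, f, g}
Tree: B1–B2, B2–B3, B3–B4, B1–B5, B3–B6, B1–B7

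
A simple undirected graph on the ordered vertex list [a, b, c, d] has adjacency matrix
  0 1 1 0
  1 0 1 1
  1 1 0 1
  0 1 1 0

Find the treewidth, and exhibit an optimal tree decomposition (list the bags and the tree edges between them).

Every bag has size at most 3, so the width is 3 − 1 = 2 and tw(G) ≤ 2. For the lower bound, the 3 vertices {b, c, d} are pairwise adjacent, and any tree decomposition puts a clique entirely inside one bag — forcing width ≥ 2. Combining the bounds, tw(G) = 2.

Treewidth 2.
Bags: B1 = {b, c, d}  B2 = {a, b, c}
Tree: B1–B2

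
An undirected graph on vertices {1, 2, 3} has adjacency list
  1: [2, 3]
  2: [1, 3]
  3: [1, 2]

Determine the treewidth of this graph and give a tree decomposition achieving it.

A single bag containing all 3 vertices is trivially a valid decomposition of width 2. Conversely, {1, 2, 3} is a clique of size 3, and the vertices of any clique must share a bag in every tree decomposition; so some bag has ≥ 3 vertices and tw(G) ≥ 2. Therefore the treewidth is 2.

Treewidth 2.
Bags: B1 = {1, 2, 3}
Tree: (single bag)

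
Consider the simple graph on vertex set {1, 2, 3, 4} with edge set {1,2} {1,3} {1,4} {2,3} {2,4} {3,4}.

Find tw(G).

3

A width-3 tree decomposition is:
Bags: B1 = {1, 2, 3, 4}
Tree: (single bag)
A single bag containing all 4 vertices is trivially a valid decomposition of width 3. Conversely, {1, 2, 3, 4} is a clique of size 4, and the vertices of any clique must share a bag in every tree decomposition; so some bag has ≥ 4 vertices and tw(G) ≥ 3. Therefore the treewidth is 3.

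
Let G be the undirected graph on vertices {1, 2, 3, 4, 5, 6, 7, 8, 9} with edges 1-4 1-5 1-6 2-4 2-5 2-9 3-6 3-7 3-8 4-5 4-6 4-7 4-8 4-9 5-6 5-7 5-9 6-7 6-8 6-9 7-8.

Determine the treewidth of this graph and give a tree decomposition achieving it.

Treewidth 3.
Bags: B1 = {4, 5, 6, 7}  B2 = {4, 6, 7, 8}  B3 = {1, 4, 5, 6}  B4 = {4, 5, 6, 9}  B5 = {3, 6, 7, 8}  B6 = {2, 4, 5, 9}
Tree: B1–B2, B1–B3, B1–B4, B2–B5, B4–B6

The largest bag has 4 vertices, giving width 3; this decomposition certifies tw(G) ≤ 3. On the other hand G contains the 4-clique {3, 6, 7, 8}. A clique must lie in a single bag of any decomposition, so no decomposition can have width below 3. Therefore the treewidth is 3.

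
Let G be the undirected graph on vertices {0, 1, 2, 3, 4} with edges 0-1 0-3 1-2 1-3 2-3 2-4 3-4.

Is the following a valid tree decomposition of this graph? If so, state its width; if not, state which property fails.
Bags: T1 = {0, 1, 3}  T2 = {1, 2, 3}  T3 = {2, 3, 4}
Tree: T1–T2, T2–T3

Yes; width 2.

Every vertex of G appears in some bag (union = {0, 1, 2, 3, 4}); every edge is covered by a bag; and for each vertex v the set of bags containing v is connected in the bag tree. The decomposition is therefore valid. The largest bag has 3 vertices, so the width is 2.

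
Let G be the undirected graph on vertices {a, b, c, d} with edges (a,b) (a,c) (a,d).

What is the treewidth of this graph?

1

A width-1 tree decomposition is:
Bags: B1 = {a, c}  B2 = {a, b}  B3 = {a, d}
Tree: B1–B2, B2–B3
Every bag has size at most 2, so the width is 2 − 1 = 1 and tw(G) ≤ 1. Any graph with an edge has treewidth ≥ 1, and G has the edge a–c. Hence tw(G) = 1 exactly.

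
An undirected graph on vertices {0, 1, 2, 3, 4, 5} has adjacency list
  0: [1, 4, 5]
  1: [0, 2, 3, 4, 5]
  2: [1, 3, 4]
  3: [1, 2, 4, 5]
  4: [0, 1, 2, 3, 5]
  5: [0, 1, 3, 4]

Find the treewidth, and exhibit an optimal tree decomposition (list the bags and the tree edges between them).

The largest bag has 4 vertices, giving width 3; this decomposition certifies tw(G) ≤ 3. For the lower bound, the 4 vertices {0, 1, 4, 5} are pairwise adjacent, and any tree decomposition puts a clique entirely inside one bag — forcing width ≥ 3. The upper and lower bounds meet at 3, so that is the treewidth.

Treewidth 3.
One such decomposition:
Bags: B1 = {1, 3, 4, 5}  B2 = {0, 1, 4, 5}  B3 = {1, 2, 3, 4}
Tree: B1–B2, B1–B3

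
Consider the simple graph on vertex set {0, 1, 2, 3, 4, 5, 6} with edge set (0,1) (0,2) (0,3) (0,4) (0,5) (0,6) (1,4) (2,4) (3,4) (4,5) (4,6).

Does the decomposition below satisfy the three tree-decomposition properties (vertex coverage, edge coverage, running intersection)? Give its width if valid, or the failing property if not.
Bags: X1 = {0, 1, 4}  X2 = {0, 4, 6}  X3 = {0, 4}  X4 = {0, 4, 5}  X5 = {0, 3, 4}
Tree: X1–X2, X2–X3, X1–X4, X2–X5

A tree decomposition must satisfy three properties: every vertex lies in some bag; for every edge, both endpoints lie together in some bag; and for every vertex, the bags containing it form a connected subtree. Here vertex 2 appears in no bag, so the decomposition is invalid.

No — vertex 2 appears in no bag.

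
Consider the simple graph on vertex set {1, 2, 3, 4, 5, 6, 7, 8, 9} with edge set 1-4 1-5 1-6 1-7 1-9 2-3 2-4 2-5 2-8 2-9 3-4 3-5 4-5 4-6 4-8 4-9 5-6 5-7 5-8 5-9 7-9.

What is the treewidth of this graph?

3

A width-3 tree decomposition is:
Bags: B1 = {2, 4, 5, 9}  B2 = {1, 4, 5, 9}  B3 = {2, 4, 5, 8}  B4 = {1, 5, 7, 9}  B5 = {2, 3, 4, 5}  B6 = {1, 4, 5, 6}
Tree: B1–B2, B1–B3, B2–B4, B3–B5, B2–B6
The largest bag has 4 vertices, giving width 3; this decomposition certifies tw(G) ≤ 3. On the other hand G contains the 4-clique {1, 4, 5, 9}. A clique must lie in a single bag of any decomposition, so no decomposition can have width below 3. Therefore the treewidth is 3.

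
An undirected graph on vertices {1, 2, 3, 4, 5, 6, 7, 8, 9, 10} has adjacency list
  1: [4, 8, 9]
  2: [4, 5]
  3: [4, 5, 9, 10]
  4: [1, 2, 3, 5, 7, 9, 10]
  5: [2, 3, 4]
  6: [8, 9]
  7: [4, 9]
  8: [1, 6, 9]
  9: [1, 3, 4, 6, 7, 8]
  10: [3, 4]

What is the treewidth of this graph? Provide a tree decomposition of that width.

Every bag has size at most 3, so the width is 3 − 1 = 2 and tw(G) ≤ 2. On the other hand G contains the 3-clique {1, 8, 9}. A clique must lie in a single bag of any decomposition, so no decomposition can have width below 2. Hence tw(G) = 2 exactly.

Treewidth 2.
One such decomposition:
Bags: B1 = {3, 4, 5}  B2 = {3, 4, 9}  B3 = {2, 4, 5}  B4 = {1, 4, 9}  B5 = {1, 8, 9}  B6 = {6, 8, 9}  B7 = {3, 4, 10}  B8 = {4, 7, 9}
Tree: B1–B2, B1–B3, B2–B4, B4–B5, B5–B6, B1–B7, B2–B8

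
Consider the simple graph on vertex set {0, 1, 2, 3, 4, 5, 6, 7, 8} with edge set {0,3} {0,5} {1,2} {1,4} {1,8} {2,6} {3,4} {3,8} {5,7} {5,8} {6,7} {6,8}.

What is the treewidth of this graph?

A width-3 tree decomposition is:
Bags: B1 = {1, 2, 6, 7}  B2 = {1, 6, 7, 8}  B3 = {1, 5, 7, 8}  B4 = {1, 4, 5, 8}  B5 = {3, 4, 5, 8}  B6 = {0, 3, 4, 5}
Tree: B1–B2, B2–B3, B3–B4, B4–B5, B5–B6
Each bag holds 4 vertices, so the decomposition has width 3, which upper-bounds the treewidth. For the lower bound: the 4 vertex sets {2,6,7}, {1}, {8}, {0,3,4,5} are disjoint, each induces a connected subgraph, and every pair is joined by at least one edge of G. Contracting each set to a single vertex therefore yields K_{4} as a minor, and since treewidth is minor-monotone, tw(G) ≥ tw(K_{4}) = 3. Combining the bounds, tw(G) = 3.

3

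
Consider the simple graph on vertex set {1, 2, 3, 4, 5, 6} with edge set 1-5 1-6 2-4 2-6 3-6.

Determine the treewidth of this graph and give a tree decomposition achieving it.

Treewidth 1.
Bags: B1 = {2, 6}  B2 = {1, 6}  B3 = {1, 5}  B4 = {3, 6}  B5 = {2, 4}
Tree: B1–B2, B2–B3, B1–B4, B1–B5

The largest bag has 2 vertices, giving width 1; this decomposition certifies tw(G) ≤ 1. Any graph with an edge has treewidth ≥ 1, and G has the edge 6–2. The upper and lower bounds meet at 1, so that is the treewidth.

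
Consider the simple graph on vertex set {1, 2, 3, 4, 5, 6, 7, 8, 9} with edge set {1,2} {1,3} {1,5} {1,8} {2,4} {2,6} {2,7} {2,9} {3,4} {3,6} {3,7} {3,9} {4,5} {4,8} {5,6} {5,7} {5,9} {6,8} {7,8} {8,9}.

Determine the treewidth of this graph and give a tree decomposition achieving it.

Each bag holds 5 vertices, so the decomposition has width 4, which upper-bounds the treewidth. For the lower bound: the 5 vertex sets {4,5}, {3,9}, {7,8}, {2}, {6} are disjoint, each induces a connected subgraph, and every pair is joined by at least one edge of G. Contracting each set to a single vertex therefore yields K_{5} as a minor, and since treewidth is minor-monotone, tw(G) ≥ tw(K_{5}) = 4. Therefore the treewidth is 4.

Treewidth 4.
One optimal decomposition is:
Bags: B1 = {2, 3, 4, 5, 8}  B2 = {2, 3, 5, 8, 9}  B3 = {2, 3, 5, 7, 8}  B4 = {2, 3, 5, 6, 8}  B5 = {1, 2, 3, 5, 8}
Tree: B1–B2, B2–B3, B3–B4, B4–B5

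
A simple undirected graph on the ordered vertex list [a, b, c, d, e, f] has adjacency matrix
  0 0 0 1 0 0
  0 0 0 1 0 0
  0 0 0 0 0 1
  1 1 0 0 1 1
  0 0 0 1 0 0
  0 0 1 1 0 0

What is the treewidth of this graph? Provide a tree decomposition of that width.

Each bag holds 2 vertices, so the decomposition has width 1, which upper-bounds the treewidth. G has an edge, so its treewidth is at least 1. Combining the bounds, tw(G) = 1.

Treewidth 1.
One optimal decomposition is:
Bags: B1 = {d, e}  B2 = {a, d}  B3 = {d, f}  B4 = {b, d}  B5 = {c, f}
Tree: B1–B2, B1–B3, B1–B4, B3–B5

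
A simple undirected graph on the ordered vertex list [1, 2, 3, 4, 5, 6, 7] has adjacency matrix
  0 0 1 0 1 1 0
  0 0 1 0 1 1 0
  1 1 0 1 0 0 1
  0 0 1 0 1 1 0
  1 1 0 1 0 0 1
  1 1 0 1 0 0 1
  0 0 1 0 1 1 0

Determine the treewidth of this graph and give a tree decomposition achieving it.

Treewidth 3.
One optimal decomposition is:
Bags: B1 = {1, 3, 5, 6}  B2 = {2, 3, 5, 6}  B3 = {3, 4, 5, 6}  B4 = {3, 5, 6, 7}
Tree: B1–B2, B2–B3, B3–B4

The largest bag has 4 vertices, giving width 3; this decomposition certifies tw(G) ≤ 3. For the lower bound: the 4 vertex sets {1,6}, {2,3}, {5}, {4} are disjoint, each induces a connected subgraph, and every pair is joined by at least one edge of G. Contracting each set to a single vertex therefore yields K_{4} as a minor, and since treewidth is minor-monotone, tw(G) ≥ tw(K_{4}) = 3. Hence tw(G) = 3 exactly.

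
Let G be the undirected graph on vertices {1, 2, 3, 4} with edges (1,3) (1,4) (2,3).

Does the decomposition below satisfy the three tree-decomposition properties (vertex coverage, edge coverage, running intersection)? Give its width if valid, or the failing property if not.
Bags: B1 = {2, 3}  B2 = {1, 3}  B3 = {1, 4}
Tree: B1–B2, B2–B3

Checking the three conditions: (i) the bags cover all of {1, 2, 3, 4}; (ii) for each edge, some bag contains both endpoints; (iii) the bags containing any fixed vertex form a subtree. All hold, so the decomposition is valid with width 2 − 1 = 1.

Yes; width 1.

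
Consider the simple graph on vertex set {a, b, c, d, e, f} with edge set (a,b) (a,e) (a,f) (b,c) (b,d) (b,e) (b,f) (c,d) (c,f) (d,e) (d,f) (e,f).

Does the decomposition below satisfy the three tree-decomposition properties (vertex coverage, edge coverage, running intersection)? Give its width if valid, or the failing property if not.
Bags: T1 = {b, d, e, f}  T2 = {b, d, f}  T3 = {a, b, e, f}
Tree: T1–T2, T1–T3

A tree decomposition must satisfy three properties: every vertex lies in some bag; for every edge, both endpoints lie together in some bag; and for every vertex, the bags containing it form a connected subtree. Here vertex c appears in no bag, so the decomposition is invalid.

No — vertex c appears in no bag.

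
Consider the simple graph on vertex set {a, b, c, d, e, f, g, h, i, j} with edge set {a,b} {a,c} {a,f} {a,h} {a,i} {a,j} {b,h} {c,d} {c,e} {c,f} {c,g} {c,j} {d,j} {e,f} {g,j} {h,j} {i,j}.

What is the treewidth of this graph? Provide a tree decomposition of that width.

Treewidth 2.
One optimal decomposition is:
Bags: B1 = {a, c, j}  B2 = {a, c, f}  B3 = {c, d, j}  B4 = {c, e, f}  B5 = {c, g, j}  B6 = {a, h, j}  B7 = {a, b, h}  B8 = {a, i, j}
Tree: B1–B2, B1–B3, B2–B4, B3–B5, B1–B6, B6–B7, B1–B8

Every bag has size at most 3, so the width is 3 − 1 = 2 and tw(G) ≤ 2. For the lower bound, the 3 vertices {a, h, j} are pairwise adjacent, and any tree decomposition puts a clique entirely inside one bag — forcing width ≥ 2. Hence tw(G) = 2 exactly.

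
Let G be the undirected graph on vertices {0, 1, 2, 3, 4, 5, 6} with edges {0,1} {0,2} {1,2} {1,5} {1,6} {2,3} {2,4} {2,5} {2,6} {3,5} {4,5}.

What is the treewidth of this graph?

2

A width-2 tree decomposition is:
Bags: B1 = {0, 1, 2}  B2 = {1, 2, 6}  B3 = {1, 2, 5}  B4 = {2, 4, 5}  B5 = {2, 3, 5}
Tree: B1–B2, B1–B3, B3–B4, B4–B5
Each bag holds 3 vertices, so the decomposition has width 2, which upper-bounds the treewidth. For the lower bound, the 3 vertices {0, 1, 2} are pairwise adjacent, and any tree decomposition puts a clique entirely inside one bag — forcing width ≥ 2. Combining the bounds, tw(G) = 2.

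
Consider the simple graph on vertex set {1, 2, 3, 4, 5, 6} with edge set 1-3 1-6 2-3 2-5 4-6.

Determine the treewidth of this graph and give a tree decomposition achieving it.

Treewidth 1.
One optimal decomposition is:
Bags: B1 = {4, 6}  B2 = {1, 6}  B3 = {1, 3}  B4 = {2, 3}  B5 = {2, 5}
Tree: B1–B2, B2–B3, B3–B4, B4–B5

The largest bag has 2 vertices, giving width 1; this decomposition certifies tw(G) ≤ 1. Since G has at least one edge (e.g. 4–6), it is not an edgeless graph, so tw(G) ≥ 1. Hence tw(G) = 1 exactly.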